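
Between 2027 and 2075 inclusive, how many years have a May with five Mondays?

21

May has 31 days; it has five Mondays when Monday falls among the first (month-length − 28) days — i.e. when May 1 is one of Monday/Sunday/Saturday.
May 1 by year: 2027:Sat✓ 2028:Mon✓ 2029:Tue 2030:Wed 2031:Thu 2032:Sat✓ 2033:Sun✓ 2034:Mon✓ 2035:Tue 2036:Thu 2037:Fri 2038:Sat✓ 2039:Sun✓ 2040:Tue 2041:Wed …(19 more)… 2061:Sun✓ 2062:Mon✓ 2063:Tue 2064:Thu 2065:Fri 2066:Sat✓ 2067:Sun✓ 2068:Tue 2069:Wed 2070:Thu 2071:Fri 2072:Sun✓ 2073:Mon✓ 2074:Tue 2075:Wed
Years with five Mondays: 2027, 2028, 2032, 2033, 2034, 2038, 2039, 2044, 2045, 2049, 2050, 2051, 2055, 2056, 2060, 2061, 2062, 2066, 2067, 2072, 2073 → 21.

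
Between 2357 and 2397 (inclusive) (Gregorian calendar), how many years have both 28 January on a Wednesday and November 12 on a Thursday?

4

Check each year's weekday for 28 January and November 12:
  2357: Mon/Tue  2358: Tue/Wed  2359: Wed/Thu ✓  2360: Thu/Sat  2361: Sat/Sun  2362: Sun/Mon  2363: Mon/Tue  2364: Tue/Thu  2365: Thu/Fri  2366: Fri/Sat  2367: Sat/Sun  2368: Sun/Tue  2369: Tue/Wed  2370: Wed/Thu ✓  …(13 more)…  2384: Sat/Mon  2385: Mon/Tue  2386: Tue/Wed  2387: Wed/Thu ✓  2388: Thu/Sat  2389: Sat/Sun  2390: Sun/Mon  2391: Mon/Tue  2392: Tue/Thu  2393: Thu/Fri  2394: Fri/Sat  2395: Sat/Sun  2396: Sun/Tue  2397: Tue/Wed
Both conditions hold in: 2359, 2370, 2381, 2387 — 4.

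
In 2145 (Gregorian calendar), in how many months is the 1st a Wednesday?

2

Check the 1st of each month of 2145: Jan 1: Fri, Feb 1: Mon, Mar 1: Mon, Apr 1: Thu, May 1: Sat, Jun 1: Tue, Jul 1: Thu, Aug 1: Sun, Sep 1: Wed, Oct 1: Fri, Nov 1: Mon, Dec 1: Wed.
Wednesday occurs in September, December — 2 months.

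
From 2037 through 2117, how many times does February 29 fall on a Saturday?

Leap years in 2037–2117: 19 of them.
Feb 29 weekday advances by 5 (mod 7) from one leap year to the next four years later (or differs when a century non-leap intervenes).
Leap-day weekdays: 2040:Wed 2044:Mon 2048:Sat✓ 2052:Thu 2056:Tue 2060:Sun 2064:Fri 2068:Wed 2072:Mon 2076:Sat✓ 2080:Thu 2084:Tue 2088:Sun 2092:Fri 2096:Wed 2104:Fri 2108:Wed 2112:Mon 2116:Sat✓
Saturday: 2048, 2076, 2116 → 3.

3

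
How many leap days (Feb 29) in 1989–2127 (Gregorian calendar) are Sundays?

Leap years in 1989–2127: 33 of them.
Feb 29 weekday advances by 5 (mod 7) from one leap year to the next four years later (or differs when a century non-leap intervenes).
Leap-day weekdays: 1992:Sat 1996:Thu 2000:Tue 2004:Sun✓ 2008:Fri 2012:Wed 2016:Mon 2020:Sat 2024:Thu 2028:Tue 2032:Sun✓ 2036:Fri 2040:Wed …(7 more)… 2072:Mon 2076:Sat 2080:Thu 2084:Tue 2088:Sun✓ 2092:Fri 2096:Wed 2104:Fri 2108:Wed 2112:Mon 2116:Sat 2120:Thu 2124:Tue
Sunday: 2004, 2032, 2060, 2088 → 4.

4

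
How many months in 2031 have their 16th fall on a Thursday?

Check the 16th of each month of 2031: Jan 16: Thu, Feb 16: Sun, Mar 16: Sun, Apr 16: Wed, May 16: Fri, Jun 16: Mon, Jul 16: Wed, Aug 16: Sat, Sep 16: Tue, Oct 16: Thu, Nov 16: Sun, Dec 16: Tue.
Thursday occurs in January, October — 2 months.

2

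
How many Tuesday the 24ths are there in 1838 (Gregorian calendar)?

Check the 24th of each month of 1838: Jan 24: Wed, Feb 24: Sat, Mar 24: Sat, Apr 24: Tue, May 24: Thu, Jun 24: Sun, Jul 24: Tue, Aug 24: Fri, Sep 24: Mon, Oct 24: Wed, Nov 24: Sat, Dec 24: Mon.
Tuesday occurs in April, July — 2 months.

2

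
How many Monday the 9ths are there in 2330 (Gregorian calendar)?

Check the 9th of each month of 2330: Jan 9: Thu, Feb 9: Sun, Mar 9: Sun, Apr 9: Wed, May 9: Fri, Jun 9: Mon, Jul 9: Wed, Aug 9: Sat, Sep 9: Tue, Oct 9: Thu, Nov 9: Sun, Dec 9: Tue.
Monday occurs in June — 1 month.

1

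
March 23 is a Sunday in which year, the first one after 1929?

1930

From one year to the next, a fixed date's weekday advances by 1, or by 2 when a Feb 29 lies between the two dates.
1929: March 23 is Saturday.
1930: Sunday (+1)
March 23 falls on a Sunday in 1930.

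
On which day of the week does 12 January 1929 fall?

Saturday

January 1, 1929 is a Tuesday.
January 12 is day 12 of the year, i.e. 11 days after Jan 1.
11 mod 7 = 4, so advance 4 weekdays from Tuesday: Saturday.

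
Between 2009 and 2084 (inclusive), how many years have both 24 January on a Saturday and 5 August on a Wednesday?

9

Check each year's weekday for 24 January and 5 August:
  2009: Sat/Wed ✓  2010: Sun/Thu  2011: Mon/Fri  2012: Tue/Sun  2013: Thu/Mon  2014: Fri/Tue  2015: Sat/Wed ✓  2016: Sun/Fri  2017: Tue/Sat  2018: Wed/Sun  2019: Thu/Mon  2020: Fri/Wed  2021: Sun/Thu  2022: Mon/Fri  …(48 more)…  2071: Sat/Wed ✓  2072: Sun/Fri  2073: Tue/Sat  2074: Wed/Sun  2075: Thu/Mon  2076: Fri/Wed  2077: Sun/Thu  2078: Mon/Fri  2079: Tue/Sat  2080: Wed/Mon  2081: Fri/Tue  2082: Sat/Wed ✓  2083: Sun/Thu  2084: Mon/Sat
Both conditions hold in: 2009, 2015, 2026, 2037, 2043, 2054, 2065, 2071, 2082 — 9.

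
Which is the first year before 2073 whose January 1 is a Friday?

Jan 1 advances by 2 weekdays after a leap year and by 1 after a common year.
2073: Jan 1 is Sunday.
2072: Friday (leap)
2072 begins on a Friday

2072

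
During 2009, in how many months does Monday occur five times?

A month of length L has five Mondays iff its first Monday is on day ≤ L−28 (so day 1–3 in a 31-day month, 1–2 in a 30-day month, day 1 in a leap February).
Checking each month of 2009: Jan starts Thu (31d); Feb starts Sun (28d); Mar starts Sun (31d) ✓; Apr starts Wed (30d); May starts Fri (31d); Jun starts Mon (30d) ✓; Jul starts Wed (31d); Aug starts Sat (31d) ✓; Sep starts Tue (30d); Oct starts Thu (31d); Nov starts Sun (30d) ✓; Dec starts Tue (31d).
Five-Monday months: March, June, August, November → 4.

4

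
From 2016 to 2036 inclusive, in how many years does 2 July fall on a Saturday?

Track 2 July's weekday year by year (advancing +1, or +2 across a Feb 29):
  2016: Sat ✓  2017: Sun (+1)  2018: Mon (+1)  2019: Tue (+1)  2020: Thu (+2)
  2021: Fri (+1)  2022: Sat (+1) ✓  2023: Sun (+1)  2024: Tue (+2)  2025: Wed (+1)
  2026: Thu (+1)  2027: Fri (+1)  2028: Sun (+2)  2029: Mon (+1)  2030: Tue (+1)
  2031: Wed (+1)  2032: Fri (+2)  2033: Sat (+1) ✓  2034: Sun (+1)  2035: Mon (+1)
  2036: Wed (+2)
Saturday years: 2016, 2022, 2033 — 3 in total.

3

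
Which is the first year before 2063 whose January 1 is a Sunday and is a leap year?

2040

Jan 1 advances by 2 weekdays after a leap year and by 1 after a common year.
2063: Jan 1 is Monday.
2062: Sunday
2061: Saturday
2060: Thursday (leap)
2059: Wednesday
2058: Tuesday
2057: Monday
2056: Saturday (leap)
2055: Friday
2054: Thursday
2053: Wednesday
2052: Monday (leap)
2051: Sunday
2050: Saturday
2049: Friday
2048: Wednesday (leap)
2047: Tuesday
2046: Monday
2045: Sunday
2044: Friday (leap)
2043: Thursday
2042: Wednesday
2041: Tuesday
2040: Sunday (leap)
2040 begins on a Sunday and is a leap year.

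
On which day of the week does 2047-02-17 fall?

Sunday

January 1, 2047 is a Tuesday.
February 17 is day 48 of the year, i.e. 47 days after Jan 1.
47 mod 7 = 5, so advance 5 weekdays from Tuesday: Sunday.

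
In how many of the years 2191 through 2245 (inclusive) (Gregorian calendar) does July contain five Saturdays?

22

July has 31 days; it has five Saturdays when Saturday falls among the first (month-length − 28) days — i.e. when July 1 is one of Saturday/Friday/Thursday.
July 1 by year: 2191:Fri✓ 2192:Sun 2193:Mon 2194:Tue 2195:Wed 2196:Fri✓ 2197:Sat✓ 2198:Sun 2199:Mon 2200:Tue 2201:Wed 2202:Thu✓ 2203:Fri✓ 2204:Sun 2205:Mon …(25 more)… 2231:Fri✓ 2232:Sun 2233:Mon 2234:Tue 2235:Wed 2236:Fri✓ 2237:Sat✓ 2238:Sun 2239:Mon 2240:Wed 2241:Thu✓ 2242:Fri✓ 2243:Sat✓ 2244:Mon 2245:Tue
Years with five Saturdays: 2191, 2196, 2197, 2202, 2203, 2208, 2209, 2213, 2214, 2215, 2219, 2220, 2224, 2225, 2226, 2230, 2231, 2236, 2237, 2241, 2242, 2243 → 22.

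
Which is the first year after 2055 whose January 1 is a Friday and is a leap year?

2072

Jan 1 advances by 2 weekdays after a leap year and by 1 after a common year.
2055: Jan 1 is Friday.
2056: Saturday (leap)
2057: Monday
2058: Tuesday
2059: Wednesday
2060: Thursday (leap)
2061: Saturday
2062: Sunday
2063: Monday
2064: Tuesday (leap)
2065: Thursday
2066: Friday
2067: Saturday
2068: Sunday (leap)
2069: Tuesday
2070: Wednesday
2071: Thursday
2072: Friday (leap)
2072 begins on a Friday and is a leap year.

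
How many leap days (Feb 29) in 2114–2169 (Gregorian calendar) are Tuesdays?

Leap years in 2114–2169: 14 of them.
Feb 29 weekday advances by 5 (mod 7) from one leap year to the next four years later (or differs when a century non-leap intervenes).
Leap-day weekdays: 2116:Sat 2120:Thu 2124:Tue✓ 2128:Sun 2132:Fri 2136:Wed 2140:Mon 2144:Sat 2148:Thu 2152:Tue✓ 2156:Sun 2160:Fri 2164:Wed 2168:Mon
Tuesday: 2124, 2152 → 2.

2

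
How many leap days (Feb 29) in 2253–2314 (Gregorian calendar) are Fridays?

2

Leap years in 2253–2314: 14 of them.
Feb 29 weekday advances by 5 (mod 7) from one leap year to the next four years later (or differs when a century non-leap intervenes).
Leap-day weekdays: 2256:Fri✓ 2260:Wed 2264:Mon 2268:Sat 2272:Thu 2276:Tue 2280:Sun 2284:Fri✓ 2288:Wed 2292:Mon 2296:Sat 2304:Mon 2308:Sat 2312:Thu
Friday: 2256, 2284 → 2.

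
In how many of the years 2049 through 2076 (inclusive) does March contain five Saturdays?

12

March has 31 days; it has five Saturdays when Saturday falls among the first (month-length − 28) days — i.e. when March 1 is one of Saturday/Friday/Thursday.
March 1 by year: 2049:Mon 2050:Tue 2051:Wed 2052:Fri✓ 2053:Sat✓ 2054:Sun 2055:Mon 2056:Wed 2057:Thu✓ 2058:Fri✓ 2059:Sat✓ 2060:Mon 2061:Tue 2062:Wed 2063:Thu✓ 2064:Sat✓ 2065:Sun 2066:Mon 2067:Tue 2068:Thu✓ 2069:Fri✓ 2070:Sat✓ 2071:Sun 2072:Tue 2073:Wed 2074:Thu✓ 2075:Fri✓ 2076:Sun
Years with five Saturdays: 2052, 2053, 2057, 2058, 2059, 2063, 2064, 2068, 2069, 2070, 2074, 2075 → 12.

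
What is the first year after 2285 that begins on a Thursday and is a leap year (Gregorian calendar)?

2320

Jan 1 advances by 2 weekdays after a leap year and by 1 after a common year.
2285: Jan 1 is Thursday.
2286: Friday
2287: Saturday
2288: Sunday (leap)
2289: Tuesday
2290: Wednesday
2291: Thursday
2292: Friday (leap)
2293: Sunday
2294: Monday
2295: Tuesday
2296: Wednesday (leap)
2297: Friday
2298: Saturday
2299: Sunday
2300: Monday
2301: Tuesday
2302: Wednesday
2303: Thursday
2304: Friday (leap)
2305: Sunday
2306: Monday
2307: Tuesday
2308: Wednesday (leap)
2309: Friday
2310: Saturday
2311: Sunday
2312: Monday (leap)
2313: Wednesday
2314: Thursday
2315: Friday
2316: Saturday (leap)
2317: Monday
2318: Tuesday
2319: Wednesday
2320: Thursday (leap)
2320 begins on a Thursday and is a leap year.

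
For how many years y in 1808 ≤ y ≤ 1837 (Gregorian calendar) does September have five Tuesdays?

September has 30 days; it has five Tuesdays when Tuesday falls among the first (month-length − 28) days — i.e. when September 1 is one of Tuesday/Monday.
September 1 by year: 1808:Thu 1809:Fri 1810:Sat 1811:Sun 1812:Tue✓ 1813:Wed 1814:Thu 1815:Fri 1816:Sun 1817:Mon✓ 1818:Tue✓ 1819:Wed 1820:Fri 1821:Sat 1822:Sun 1823:Mon✓ 1824:Wed 1825:Thu 1826:Fri 1827:Sat 1828:Mon✓ 1829:Tue✓ 1830:Wed 1831:Thu 1832:Sat 1833:Sun 1834:Mon✓ 1835:Tue✓ 1836:Thu 1837:Fri
Years with five Tuesdays: 1812, 1817, 1818, 1823, 1828, 1829, 1834, 1835 → 8.

8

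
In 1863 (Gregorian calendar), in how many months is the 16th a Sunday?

1

Check the 16th of each month of 1863: Jan 16: Fri, Feb 16: Mon, Mar 16: Mon, Apr 16: Thu, May 16: Sat, Jun 16: Tue, Jul 16: Thu, Aug 16: Sun, Sep 16: Wed, Oct 16: Fri, Nov 16: Mon, Dec 16: Wed.
Sunday occurs in August — 1 month.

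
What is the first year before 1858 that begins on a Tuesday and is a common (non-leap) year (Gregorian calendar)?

Jan 1 advances by 2 weekdays after a leap year and by 1 after a common year.
1858: Jan 1 is Friday.
1857: Thursday
1856: Tuesday (leap)
1855: Monday
1854: Sunday
1853: Saturday
1852: Thursday (leap)
1851: Wednesday
1850: Tuesday
1850 begins on a Tuesday and is a common year.

1850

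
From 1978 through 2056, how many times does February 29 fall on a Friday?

3

Leap years in 1978–2056: 20 of them.
Feb 29 weekday advances by 5 (mod 7) from one leap year to the next four years later (or differs when a century non-leap intervenes).
Leap-day weekdays: 1980:Fri✓ 1984:Wed 1988:Mon 1992:Sat 1996:Thu 2000:Tue 2004:Sun 2008:Fri✓ 2012:Wed 2016:Mon 2020:Sat 2024:Thu 2028:Tue 2032:Sun 2036:Fri✓ 2040:Wed 2044:Mon 2048:Sat 2052:Thu 2056:Tue
Friday: 1980, 2008, 2036 → 3.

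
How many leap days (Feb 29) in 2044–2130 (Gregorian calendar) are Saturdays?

3

Leap years in 2044–2130: 21 of them.
Feb 29 weekday advances by 5 (mod 7) from one leap year to the next four years later (or differs when a century non-leap intervenes).
Leap-day weekdays: 2044:Mon 2048:Sat✓ 2052:Thu 2056:Tue 2060:Sun 2064:Fri 2068:Wed 2072:Mon 2076:Sat✓ 2080:Thu 2084:Tue 2088:Sun 2092:Fri 2096:Wed 2104:Fri 2108:Wed 2112:Mon 2116:Sat✓ 2120:Thu 2124:Tue 2128:Sun
Saturday: 2048, 2076, 2116 → 3.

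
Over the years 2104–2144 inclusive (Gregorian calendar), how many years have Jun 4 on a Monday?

Track Jun 4's weekday year by year (advancing +1, or +2 across a Feb 29):
  2104: Wed  2105: Thu (+1)  2106: Fri (+1)  2107: Sat (+1)  2108: Mon (+2) ✓
  2109: Tue (+1)  2110: Wed (+1)  2111: Thu (+1)  2112: Sat (+2)  2113: Sun (+1)
  2114: Mon (+1) ✓  2115: Tue (+1)  2116: Thu (+2)  2117: Fri (+1)  … (13 more years) …
  2131: Mon (+1) ✓  2132: Wed (+2)  2133: Thu (+1)  2134: Fri (+1)  2135: Sat (+1)
  2136: Mon (+2) ✓  2137: Tue (+1)  2138: Wed (+1)  2139: Thu (+1)  2140: Sat (+2)
  2141: Sun (+1)  2142: Mon (+1) ✓  2143: Tue (+1)  2144: Thu (+2)
Monday years: 2108, 2114, 2125, 2131, 2136, 2142 — 6 in total.

6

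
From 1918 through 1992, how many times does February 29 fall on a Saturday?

3

Leap years in 1918–1992: 19 of them.
Feb 29 weekday advances by 5 (mod 7) from one leap year to the next four years later (or differs when a century non-leap intervenes).
Leap-day weekdays: 1920:Sun 1924:Fri 1928:Wed 1932:Mon 1936:Sat✓ 1940:Thu 1944:Tue 1948:Sun 1952:Fri 1956:Wed 1960:Mon 1964:Sat✓ 1968:Thu 1972:Tue 1976:Sun 1980:Fri 1984:Wed 1988:Mon 1992:Sat✓
Saturday: 1936, 1964, 1992 → 3.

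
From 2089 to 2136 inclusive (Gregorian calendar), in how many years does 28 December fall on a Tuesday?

Track 28 December's weekday year by year (advancing +1, or +2 across a Feb 29):
  2089: Wed  2090: Thu (+1)  2091: Fri (+1)  2092: Sun (+2)  2093: Mon (+1)
  2094: Tue (+1) ✓  2095: Wed (+1)  2096: Fri (+2)  2097: Sat (+1)  2098: Sun (+1)
  2099: Mon (+1)  2100: Tue (+1) ✓  2101: Wed (+1)  2102: Thu (+1)  … (20 more years) …
  2123: Tue (+1) ✓  2124: Thu (+2)  2125: Fri (+1)  2126: Sat (+1)  2127: Sun (+1)
  2128: Tue (+2) ✓  2129: Wed (+1)  2130: Thu (+1)  2131: Fri (+1)  2132: Sun (+2)
  2133: Mon (+1)  2134: Tue (+1) ✓  2135: Wed (+1)  2136: Fri (+2)
Tuesday years: 2094, 2100, 2106, 2117, 2123, 2128, 2134 — 7 in total.

7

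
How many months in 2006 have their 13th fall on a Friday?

Check the 13th of each month of 2006: Jan 13: Fri, Feb 13: Mon, Mar 13: Mon, Apr 13: Thu, May 13: Sat, Jun 13: Tue, Jul 13: Thu, Aug 13: Sun, Sep 13: Wed, Oct 13: Fri, Nov 13: Mon, Dec 13: Wed.
Friday occurs in January, October — 2 months.

2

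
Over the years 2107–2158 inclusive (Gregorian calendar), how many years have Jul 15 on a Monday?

8

Track Jul 15's weekday year by year (advancing +1, or +2 across a Feb 29):
  2107: Fri  2108: Sun (+2)  2109: Mon (+1) ✓  2110: Tue (+1)  2111: Wed (+1)
  2112: Fri (+2)  2113: Sat (+1)  2114: Sun (+1)  2115: Mon (+1) ✓  2116: Wed (+2)
  2117: Thu (+1)  2118: Fri (+1)  2119: Sat (+1)  2120: Mon (+2) ✓  … (24 more years) …
  2145: Thu (+1)  2146: Fri (+1)  2147: Sat (+1)  2148: Mon (+2) ✓  2149: Tue (+1)
  2150: Wed (+1)  2151: Thu (+1)  2152: Sat (+2)  2153: Sun (+1)  2154: Mon (+1) ✓
  2155: Tue (+1)  2156: Thu (+2)  2157: Fri (+1)  2158: Sat (+1)
Monday years: 2109, 2115, 2120, 2126, 2137, 2143, 2148, 2154 — 8 in total.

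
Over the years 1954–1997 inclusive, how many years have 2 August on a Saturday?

Track 2 August's weekday year by year (advancing +1, or +2 across a Feb 29):
  1954: Mon  1955: Tue (+1)  1956: Thu (+2)  1957: Fri (+1)  1958: Sat (+1) ✓
  1959: Sun (+1)  1960: Tue (+2)  1961: Wed (+1)  1962: Thu (+1)  1963: Fri (+1)
  1964: Sun (+2)  1965: Mon (+1)  1966: Tue (+1)  1967: Wed (+1)  … (16 more years) …
  1984: Thu (+2)  1985: Fri (+1)  1986: Sat (+1) ✓  1987: Sun (+1)  1988: Tue (+2)
  1989: Wed (+1)  1990: Thu (+1)  1991: Fri (+1)  1992: Sun (+2)  1993: Mon (+1)
  1994: Tue (+1)  1995: Wed (+1)  1996: Fri (+2)  1997: Sat (+1) ✓
Saturday years: 1958, 1969, 1975, 1980, 1986, 1997 — 6 in total.

6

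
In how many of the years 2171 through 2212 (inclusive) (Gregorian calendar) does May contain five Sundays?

May has 31 days; it has five Sundays when Sunday falls among the first (month-length − 28) days — i.e. when May 1 is one of Sunday/Saturday/Friday.
May 1 by year: 2171:Wed 2172:Fri✓ 2173:Sat✓ 2174:Sun✓ 2175:Mon 2176:Wed 2177:Thu 2178:Fri✓ 2179:Sat✓ 2180:Mon 2181:Tue 2182:Wed 2183:Thu 2184:Sat✓ 2185:Sun✓ …(12 more)… 2198:Tue 2199:Wed 2200:Thu 2201:Fri✓ 2202:Sat✓ 2203:Sun✓ 2204:Tue 2205:Wed 2206:Thu 2207:Fri✓ 2208:Sun✓ 2209:Mon 2210:Tue 2211:Wed 2212:Fri✓
Years with five Sundays: 2172, 2173, 2174, 2178, 2179, 2184, 2185, 2189, 2190, 2191, 2195, 2196, 2201, 2202, 2203, 2207, 2208, 2212 → 18.

18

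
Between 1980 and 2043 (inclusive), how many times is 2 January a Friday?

Track 2 January's weekday year by year (advancing +1, or +2 across a Feb 29):
  1980: Wed  1981: Fri (+2) ✓  1982: Sat (+1)  1983: Sun (+1)  1984: Mon (+1)
  1985: Wed (+2)  1986: Thu (+1)  1987: Fri (+1) ✓  1988: Sat (+1)  1989: Mon (+2)
  1990: Tue (+1)  1991: Wed (+1)  1992: Thu (+1)  1993: Sat (+2)  … (36 more years) …
  2030: Wed (+1)  2031: Thu (+1)  2032: Fri (+1) ✓  2033: Sun (+2)  2034: Mon (+1)
  2035: Tue (+1)  2036: Wed (+1)  2037: Fri (+2) ✓  2038: Sat (+1)  2039: Sun (+1)
  2040: Mon (+1)  2041: Wed (+2)  2042: Thu (+1)  2043: Fri (+1) ✓
Friday years: 1981, 1987, 1998, 2004, 2009, 2015, 2026, 2032, 2037, 2043 — 10 in total.

10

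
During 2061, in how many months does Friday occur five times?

4

A month of length L has five Fridays iff its first Friday is on day ≤ L−28 (so day 1–3 in a 31-day month, 1–2 in a 30-day month, day 1 in a leap February).
Checking each month of 2061: Jan starts Sat (31d); Feb starts Tue (28d); Mar starts Tue (31d); Apr starts Fri (30d) ✓; May starts Sun (31d); Jun starts Wed (30d); Jul starts Fri (31d) ✓; Aug starts Mon (31d); Sep starts Thu (30d) ✓; Oct starts Sat (31d); Nov starts Tue (30d); Dec starts Thu (31d) ✓.
Five-Friday months: April, July, September, December → 4.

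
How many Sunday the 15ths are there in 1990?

Check the 15th of each month of 1990: Jan 15: Mon, Feb 15: Thu, Mar 15: Thu, Apr 15: Sun, May 15: Tue, Jun 15: Fri, Jul 15: Sun, Aug 15: Wed, Sep 15: Sat, Oct 15: Mon, Nov 15: Thu, Dec 15: Sat.
Sunday occurs in April, July — 2 months.

2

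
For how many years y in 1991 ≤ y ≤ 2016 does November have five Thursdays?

6

November has 30 days; it has five Thursdays when Thursday falls among the first (month-length − 28) days — i.e. when November 1 is one of Thursday/Wednesday.
November 1 by year: 1991:Fri 1992:Sun 1993:Mon 1994:Tue 1995:Wed✓ 1996:Fri 1997:Sat 1998:Sun 1999:Mon 2000:Wed✓ 2001:Thu✓ 2002:Fri 2003:Sat 2004:Mon 2005:Tue 2006:Wed✓ 2007:Thu✓ 2008:Sat 2009:Sun 2010:Mon 2011:Tue 2012:Thu✓ 2013:Fri 2014:Sat 2015:Sun 2016:Tue
Years with five Thursdays: 1995, 2000, 2001, 2006, 2007, 2012 → 6.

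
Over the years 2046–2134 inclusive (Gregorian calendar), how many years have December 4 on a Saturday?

14

Track December 4's weekday year by year (advancing +1, or +2 across a Feb 29):
  2046: Tue  2047: Wed (+1)  2048: Fri (+2)  2049: Sat (+1) ✓  2050: Sun (+1)
  2051: Mon (+1)  2052: Wed (+2)  2053: Thu (+1)  2054: Fri (+1)  2055: Sat (+1) ✓
  2056: Mon (+2)  2057: Tue (+1)  2058: Wed (+1)  2059: Thu (+1)  … (61 more years) …
  2121: Thu (+1)  2122: Fri (+1)  2123: Sat (+1) ✓  2124: Mon (+2)  2125: Tue (+1)
  2126: Wed (+1)  2127: Thu (+1)  2128: Sat (+2) ✓  2129: Sun (+1)  2130: Mon (+1)
  2131: Tue (+1)  2132: Thu (+2)  2133: Fri (+1)  2134: Sat (+1) ✓
Saturday years: 2049, 2055, 2060, 2066, 2077, 2083, 2088, 2094, 2100, 2106, 2117, 2123, 2128, 2134 — 14 in total.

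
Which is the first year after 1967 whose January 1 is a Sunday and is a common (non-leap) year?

1978

Jan 1 advances by 2 weekdays after a leap year and by 1 after a common year.
1967: Jan 1 is Sunday.
1968: Monday (leap)
1969: Wednesday
1970: Thursday
1971: Friday
1972: Saturday (leap)
1973: Monday
1974: Tuesday
1975: Wednesday
1976: Thursday (leap)
1977: Saturday
1978: Sunday
1978 begins on a Sunday and is a common year.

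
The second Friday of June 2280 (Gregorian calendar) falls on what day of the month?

11

June 1, 2280 is a Tuesday, so the first Friday is the 4th.
The second Friday is 4 + 7 = 11.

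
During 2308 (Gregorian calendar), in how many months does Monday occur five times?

4

A month of length L has five Mondays iff its first Monday is on day ≤ L−28 (so day 1–3 in a 31-day month, 1–2 in a 30-day month, day 1 in a leap February).
Checking each month of 2308: Jan starts Wed (31d); Feb starts Sat (29d); Mar starts Sun (31d) ✓; Apr starts Wed (30d); May starts Fri (31d); Jun starts Mon (30d) ✓; Jul starts Wed (31d); Aug starts Sat (31d) ✓; Sep starts Tue (30d); Oct starts Thu (31d); Nov starts Sun (30d) ✓; Dec starts Tue (31d).
Five-Monday months: March, June, August, November → 4.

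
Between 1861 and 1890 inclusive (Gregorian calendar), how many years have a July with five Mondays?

13

July has 31 days; it has five Mondays when Monday falls among the first (month-length − 28) days — i.e. when July 1 is one of Monday/Sunday/Saturday.
July 1 by year: 1861:Mon✓ 1862:Tue 1863:Wed 1864:Fri 1865:Sat✓ 1866:Sun✓ 1867:Mon✓ 1868:Wed 1869:Thu 1870:Fri 1871:Sat✓ 1872:Mon✓ 1873:Tue 1874:Wed 1875:Thu 1876:Sat✓ 1877:Sun✓ 1878:Mon✓ 1879:Tue 1880:Thu 1881:Fri 1882:Sat✓ 1883:Sun✓ 1884:Tue 1885:Wed 1886:Thu 1887:Fri 1888:Sun✓ 1889:Mon✓ 1890:Tue
Years with five Mondays: 1861, 1865, 1866, 1867, 1871, 1872, 1876, 1877, 1878, 1882, 1883, 1888, 1889 → 13.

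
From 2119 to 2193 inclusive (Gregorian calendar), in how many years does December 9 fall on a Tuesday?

Track December 9's weekday year by year (advancing +1, or +2 across a Feb 29):
  2119: Sat  2120: Mon (+2)  2121: Tue (+1) ✓  2122: Wed (+1)  2123: Thu (+1)
  2124: Sat (+2)  2125: Sun (+1)  2126: Mon (+1)  2127: Tue (+1) ✓  2128: Thu (+2)
  2129: Fri (+1)  2130: Sat (+1)  2131: Sun (+1)  2132: Tue (+2) ✓  … (47 more years) …
  2180: Sat (+2)  2181: Sun (+1)  2182: Mon (+1)  2183: Tue (+1) ✓  2184: Thu (+2)
  2185: Fri (+1)  2186: Sat (+1)  2187: Sun (+1)  2188: Tue (+2) ✓  2189: Wed (+1)
  2190: Thu (+1)  2191: Fri (+1)  2192: Sun (+2)  2193: Mon (+1)
Tuesday years: 2121, 2127, 2132, 2138, 2149, 2155, 2160, 2166, 2177, 2183, 2188 — 11 in total.

11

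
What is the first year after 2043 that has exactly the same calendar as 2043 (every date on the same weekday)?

Two years share a calendar iff Jan 1 falls on the same weekday and both are leap or both are common. 2043: Jan 1 is Thursday, common year.
2044: Jan 1 Friday, leap
2045: Jan 1 Sunday, common
2046: Jan 1 Monday, common
2047: Jan 1 Tuesday, common
2048: Jan 1 Wednesday, leap
2049: Jan 1 Friday, common
2050: Jan 1 Saturday, common
2051: Jan 1 Sunday, common
2052: Jan 1 Monday, leap
2053: Jan 1 Wednesday, common
2054: Jan 1 Thursday, common
2054 matches on both conditions.

2054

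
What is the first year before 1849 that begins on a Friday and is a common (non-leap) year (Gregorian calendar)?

1847

Jan 1 advances by 2 weekdays after a leap year and by 1 after a common year.
1849: Jan 1 is Monday.
1848: Saturday (leap)
1847: Friday
1847 begins on a Friday and is a common year.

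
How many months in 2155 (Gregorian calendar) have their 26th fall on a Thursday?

1

Check the 26th of each month of 2155: Jan 26: Sun, Feb 26: Wed, Mar 26: Wed, Apr 26: Sat, May 26: Mon, Jun 26: Thu, Jul 26: Sat, Aug 26: Tue, Sep 26: Fri, Oct 26: Sun, Nov 26: Wed, Dec 26: Fri.
Thursday occurs in June — 1 month.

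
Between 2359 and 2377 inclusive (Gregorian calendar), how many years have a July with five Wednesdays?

July has 31 days; it has five Wednesdays when Wednesday falls among the first (month-length − 28) days — i.e. when July 1 is one of Wednesday/Tuesday/Monday.
July 1 by year: 2359:Wed✓ 2360:Fri 2361:Sat 2362:Sun 2363:Mon✓ 2364:Wed✓ 2365:Thu 2366:Fri 2367:Sat 2368:Mon✓ 2369:Tue✓ 2370:Wed✓ 2371:Thu 2372:Sat 2373:Sun 2374:Mon✓ 2375:Tue✓ 2376:Thu 2377:Fri
Years with five Wednesdays: 2359, 2363, 2364, 2368, 2369, 2370, 2374, 2375 → 8.

8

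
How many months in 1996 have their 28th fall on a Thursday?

2

Check the 28th of each month of 1996: Jan 28: Sun, Feb 28: Wed, Mar 28: Thu, Apr 28: Sun, May 28: Tue, Jun 28: Fri, Jul 28: Sun, Aug 28: Wed, Sep 28: Sat, Oct 28: Mon, Nov 28: Thu, Dec 28: Sat.
Thursday occurs in March, November — 2 months.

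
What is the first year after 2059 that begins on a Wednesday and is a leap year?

Jan 1 advances by 2 weekdays after a leap year and by 1 after a common year.
2059: Jan 1 is Wednesday.
2060: Thursday (leap)
2061: Saturday
2062: Sunday
2063: Monday
2064: Tuesday (leap)
2065: Thursday
2066: Friday
2067: Saturday
2068: Sunday (leap)
2069: Tuesday
2070: Wednesday
2071: Thursday
2072: Friday (leap)
2073: Sunday
2074: Monday
2075: Tuesday
2076: Wednesday (leap)
2076 begins on a Wednesday and is a leap year.

2076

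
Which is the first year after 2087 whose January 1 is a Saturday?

Jan 1 advances by 2 weekdays after a leap year and by 1 after a common year.
2087: Jan 1 is Wednesday.
2088: Thursday (leap)
2089: Saturday
2089 begins on a Saturday

2089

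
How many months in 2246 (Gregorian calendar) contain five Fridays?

4

A month of length L has five Fridays iff its first Friday is on day ≤ L−28 (so day 1–3 in a 31-day month, 1–2 in a 30-day month, day 1 in a leap February).
Checking each month of 2246: Jan starts Thu (31d) ✓; Feb starts Sun (28d); Mar starts Sun (31d); Apr starts Wed (30d); May starts Fri (31d) ✓; Jun starts Mon (30d); Jul starts Wed (31d) ✓; Aug starts Sat (31d); Sep starts Tue (30d); Oct starts Thu (31d) ✓; Nov starts Sun (30d); Dec starts Tue (31d).
Five-Friday months: January, May, July, October → 4.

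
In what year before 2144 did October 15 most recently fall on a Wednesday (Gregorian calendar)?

From one year to the next, a fixed date's weekday advances by 1, or by 2 when a Feb 29 lies between the two dates.
2144: October 15 is Thursday.
2143: Tuesday (−2)
2142: Monday (−1)
2141: Sunday (−1)
2140: Saturday (−1)
2139: Thursday (−2)
2138: Wednesday (−1)
October 15 falls on a Wednesday in 2138.

2138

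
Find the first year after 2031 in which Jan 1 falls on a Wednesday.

2042

Jan 1 advances by 2 weekdays after a leap year and by 1 after a common year.
2031: Jan 1 is Wednesday.
2032: Thursday (leap)
2033: Saturday
2034: Sunday
2035: Monday
2036: Tuesday (leap)
2037: Thursday
2038: Friday
2039: Saturday
2040: Sunday (leap)
2041: Tuesday
2042: Wednesday
2042 begins on a Wednesday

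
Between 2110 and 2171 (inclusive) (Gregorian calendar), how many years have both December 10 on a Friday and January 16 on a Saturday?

Check each year's weekday for December 10 and January 16:
  2110: Wed/Thu  2111: Thu/Fri  2112: Sat/Sat  2113: Sun/Mon  2114: Mon/Tue  2115: Tue/Wed  2116: Thu/Thu  2117: Fri/Sat ✓  2118: Sat/Sun  2119: Sun/Mon  2120: Tue/Tue  2121: Wed/Thu  2122: Thu/Fri  2123: Fri/Sat ✓  …(34 more)…  2158: Sun/Mon  2159: Mon/Tue  2160: Wed/Wed  2161: Thu/Fri  2162: Fri/Sat ✓  2163: Sat/Sun  2164: Mon/Mon  2165: Tue/Wed  2166: Wed/Thu  2167: Thu/Fri  2168: Sat/Sat  2169: Sun/Mon  2170: Mon/Tue  2171: Tue/Wed
Both conditions hold in: 2117, 2123, 2134, 2145, 2151, 2162 — 6.

6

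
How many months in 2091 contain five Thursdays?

4

A month of length L has five Thursdays iff its first Thursday is on day ≤ L−28 (so day 1–3 in a 31-day month, 1–2 in a 30-day month, day 1 in a leap February).
Checking each month of 2091: Jan starts Mon (31d); Feb starts Thu (28d); Mar starts Thu (31d) ✓; Apr starts Sun (30d); May starts Tue (31d) ✓; Jun starts Fri (30d); Jul starts Sun (31d); Aug starts Wed (31d) ✓; Sep starts Sat (30d); Oct starts Mon (31d); Nov starts Thu (30d) ✓; Dec starts Sat (31d).
Five-Thursday months: March, May, August, November → 4.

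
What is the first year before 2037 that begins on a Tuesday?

2036

Jan 1 advances by 2 weekdays after a leap year and by 1 after a common year.
2037: Jan 1 is Thursday.
2036: Tuesday (leap)
2036 begins on a Tuesday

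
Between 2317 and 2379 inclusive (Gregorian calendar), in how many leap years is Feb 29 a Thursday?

2

Leap years in 2317–2379: 15 of them.
Feb 29 weekday advances by 5 (mod 7) from one leap year to the next four years later (or differs when a century non-leap intervenes).
Leap-day weekdays: 2320:Sun 2324:Fri 2328:Wed 2332:Mon 2336:Sat 2340:Thu✓ 2344:Tue 2348:Sun 2352:Fri 2356:Wed 2360:Mon 2364:Sat 2368:Thu✓ 2372:Tue 2376:Sun
Thursday: 2340, 2368 → 2.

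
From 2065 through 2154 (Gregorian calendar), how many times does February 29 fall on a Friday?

3

Leap years in 2065–2154: 21 of them.
Feb 29 weekday advances by 5 (mod 7) from one leap year to the next four years later (or differs when a century non-leap intervenes).
Leap-day weekdays: 2068:Wed 2072:Mon 2076:Sat 2080:Thu 2084:Tue 2088:Sun 2092:Fri✓ 2096:Wed 2104:Fri✓ 2108:Wed 2112:Mon 2116:Sat 2120:Thu 2124:Tue 2128:Sun 2132:Fri✓ 2136:Wed 2140:Mon 2144:Sat 2148:Thu 2152:Tue
Friday: 2092, 2104, 2132 → 3.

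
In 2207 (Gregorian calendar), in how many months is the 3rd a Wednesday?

1

Check the 3rd of each month of 2207: Jan 3: Sat, Feb 3: Tue, Mar 3: Tue, Apr 3: Fri, May 3: Sun, Jun 3: Wed, Jul 3: Fri, Aug 3: Mon, Sep 3: Thu, Oct 3: Sat, Nov 3: Tue, Dec 3: Thu.
Wednesday occurs in June — 1 month.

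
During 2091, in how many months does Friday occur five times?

4

A month of length L has five Fridays iff its first Friday is on day ≤ L−28 (so day 1–3 in a 31-day month, 1–2 in a 30-day month, day 1 in a leap February).
Checking each month of 2091: Jan starts Mon (31d); Feb starts Thu (28d); Mar starts Thu (31d) ✓; Apr starts Sun (30d); May starts Tue (31d); Jun starts Fri (30d) ✓; Jul starts Sun (31d); Aug starts Wed (31d) ✓; Sep starts Sat (30d); Oct starts Mon (31d); Nov starts Thu (30d) ✓; Dec starts Sat (31d).
Five-Friday months: March, June, August, November → 4.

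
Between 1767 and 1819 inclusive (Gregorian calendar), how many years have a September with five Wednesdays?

16

September has 30 days; it has five Wednesdays when Wednesday falls among the first (month-length − 28) days — i.e. when September 1 is one of Wednesday/Tuesday.
September 1 by year: 1767:Tue✓ 1768:Thu 1769:Fri 1770:Sat 1771:Sun 1772:Tue✓ 1773:Wed✓ 1774:Thu 1775:Fri 1776:Sun 1777:Mon 1778:Tue✓ 1779:Wed✓ 1780:Fri 1781:Sat …(23 more)… 1805:Sun 1806:Mon 1807:Tue✓ 1808:Thu 1809:Fri 1810:Sat 1811:Sun 1812:Tue✓ 1813:Wed✓ 1814:Thu 1815:Fri 1816:Sun 1817:Mon 1818:Tue✓ 1819:Wed✓
Years with five Wednesdays: 1767, 1772, 1773, 1778, 1779, 1784, 1789, 1790, 1795, 1801, 1802, 1807, 1812, 1813, 1818, 1819 → 16.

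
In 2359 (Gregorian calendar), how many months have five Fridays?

A month of length L has five Fridays iff its first Friday is on day ≤ L−28 (so day 1–3 in a 31-day month, 1–2 in a 30-day month, day 1 in a leap February).
Checking each month of 2359: Jan starts Thu (31d) ✓; Feb starts Sun (28d); Mar starts Sun (31d); Apr starts Wed (30d); May starts Fri (31d) ✓; Jun starts Mon (30d); Jul starts Wed (31d) ✓; Aug starts Sat (31d); Sep starts Tue (30d); Oct starts Thu (31d) ✓; Nov starts Sun (30d); Dec starts Tue (31d).
Five-Friday months: January, May, July, October → 4.

4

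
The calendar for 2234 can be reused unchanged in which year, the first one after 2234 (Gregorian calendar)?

Two years share a calendar iff Jan 1 falls on the same weekday and both are leap or both are common. 2234: Jan 1 is Wednesday, common year.
2235: Jan 1 Thursday, common
2236: Jan 1 Friday, leap
2237: Jan 1 Sunday, common
2238: Jan 1 Monday, common
2239: Jan 1 Tuesday, common
2240: Jan 1 Wednesday, leap
2241: Jan 1 Friday, common
2242: Jan 1 Saturday, common
2243: Jan 1 Sunday, common
2244: Jan 1 Monday, leap
2245: Jan 1 Wednesday, common
2245 matches on both conditions.

2245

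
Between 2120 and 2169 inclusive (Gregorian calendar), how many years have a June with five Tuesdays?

June has 30 days; it has five Tuesdays when Tuesday falls among the first (month-length − 28) days — i.e. when June 1 is one of Tuesday/Monday.
June 1 by year: 2120:Sat 2121:Sun 2122:Mon✓ 2123:Tue✓ 2124:Thu 2125:Fri 2126:Sat 2127:Sun 2128:Tue✓ 2129:Wed 2130:Thu 2131:Fri 2132:Sun 2133:Mon✓ 2134:Tue✓ …(20 more)… 2155:Sun 2156:Tue✓ 2157:Wed 2158:Thu 2159:Fri 2160:Sun 2161:Mon✓ 2162:Tue✓ 2163:Wed 2164:Fri 2165:Sat 2166:Sun 2167:Mon✓ 2168:Wed 2169:Thu
Years with five Tuesdays: 2122, 2123, 2128, 2133, 2134, 2139, 2144, 2145, 2150, 2151, 2156, 2161, 2162, 2167 → 14.

14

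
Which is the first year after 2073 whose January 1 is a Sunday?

2079

Jan 1 advances by 2 weekdays after a leap year and by 1 after a common year.
2073: Jan 1 is Sunday.
2074: Monday
2075: Tuesday
2076: Wednesday (leap)
2077: Friday
2078: Saturday
2079: Sunday
2079 begins on a Sunday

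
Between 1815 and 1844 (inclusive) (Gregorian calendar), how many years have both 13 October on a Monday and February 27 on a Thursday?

3

Check each year's weekday for 13 October and February 27:
  1815: Fri/Mon  1816: Sun/Tue  1817: Mon/Thu ✓  1818: Tue/Fri  1819: Wed/Sat  1820: Fri/Sun  1821: Sat/Tue  1822: Sun/Wed  1823: Mon/Thu ✓  1824: Wed/Fri  1825: Thu/Sun  1826: Fri/Mon  1827: Sat/Tue  1828: Mon/Wed  1829: Tue/Fri  1830: Wed/Sat  1831: Thu/Sun  1832: Sat/Mon  1833: Sun/Wed  1834: Mon/Thu ✓  1835: Tue/Fri  1836: Thu/Sat  1837: Fri/Mon  1838: Sat/Tue  1839: Sun/Wed  1840: Tue/Thu  1841: Wed/Sat  1842: Thu/Sun  1843: Fri/Mon  1844: Sun/Tue
Both conditions hold in: 1817, 1823, 1834 — 3.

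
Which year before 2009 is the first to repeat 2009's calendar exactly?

1998

Two years share a calendar iff Jan 1 falls on the same weekday and both are leap or both are common. 2009: Jan 1 is Thursday, common year.
2008: Jan 1 Tuesday, leap
2007: Jan 1 Monday, common
2006: Jan 1 Sunday, common
2005: Jan 1 Saturday, common
2004: Jan 1 Thursday, leap
2003: Jan 1 Wednesday, common
2002: Jan 1 Tuesday, common
2001: Jan 1 Monday, common
2000: Jan 1 Saturday, leap
1999: Jan 1 Friday, common
1998: Jan 1 Thursday, common
1998 matches on both conditions.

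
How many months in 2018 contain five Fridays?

4

A month of length L has five Fridays iff its first Friday is on day ≤ L−28 (so day 1–3 in a 31-day month, 1–2 in a 30-day month, day 1 in a leap February).
Checking each month of 2018: Jan starts Mon (31d); Feb starts Thu (28d); Mar starts Thu (31d) ✓; Apr starts Sun (30d); May starts Tue (31d); Jun starts Fri (30d) ✓; Jul starts Sun (31d); Aug starts Wed (31d) ✓; Sep starts Sat (30d); Oct starts Mon (31d); Nov starts Thu (30d) ✓; Dec starts Sat (31d).
Five-Friday months: March, June, August, November → 4.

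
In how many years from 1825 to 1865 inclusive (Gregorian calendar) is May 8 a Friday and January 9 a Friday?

Check each year's weekday for May 8 and January 9:
  1825: Sun/Sun  1826: Mon/Mon  1827: Tue/Tue  1828: Thu/Wed  1829: Fri/Fri ✓  1830: Sat/Sat  1831: Sun/Sun  1832: Tue/Mon  1833: Wed/Wed  1834: Thu/Thu  1835: Fri/Fri ✓  1836: Sun/Sat  1837: Mon/Mon  1838: Tue/Tue  …(13 more)…  1852: Sat/Fri  1853: Sun/Sun  1854: Mon/Mon  1855: Tue/Tue  1856: Thu/Wed  1857: Fri/Fri ✓  1858: Sat/Sat  1859: Sun/Sun  1860: Tue/Mon  1861: Wed/Wed  1862: Thu/Thu  1863: Fri/Fri ✓  1864: Sun/Sat  1865: Mon/Mon
Both conditions hold in: 1829, 1835, 1846, 1857, 1863 — 5.

5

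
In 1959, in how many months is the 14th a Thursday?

1

Check the 14th of each month of 1959: Jan 14: Wed, Feb 14: Sat, Mar 14: Sat, Apr 14: Tue, May 14: Thu, Jun 14: Sun, Jul 14: Tue, Aug 14: Fri, Sep 14: Mon, Oct 14: Wed, Nov 14: Sat, Dec 14: Mon.
Thursday occurs in May — 1 month.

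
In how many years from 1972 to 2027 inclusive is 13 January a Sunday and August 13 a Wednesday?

2

Check each year's weekday for 13 January and August 13:
  1972: Thu/Sun  1973: Sat/Mon  1974: Sun/Tue  1975: Mon/Wed  1976: Tue/Fri  1977: Thu/Sat  1978: Fri/Sun  1979: Sat/Mon  1980: Sun/Wed ✓  1981: Tue/Thu  1982: Wed/Fri  1983: Thu/Sat  1984: Fri/Mon  1985: Sun/Tue  …(28 more)…  2014: Mon/Wed  2015: Tue/Thu  2016: Wed/Sat  2017: Fri/Sun  2018: Sat/Mon  2019: Sun/Tue  2020: Mon/Thu  2021: Wed/Fri  2022: Thu/Sat  2023: Fri/Sun  2024: Sat/Tue  2025: Mon/Wed  2026: Tue/Thu  2027: Wed/Fri
Both conditions hold in: 1980, 2008 — 2.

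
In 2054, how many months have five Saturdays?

A month of length L has five Saturdays iff its first Saturday is on day ≤ L−28 (so day 1–3 in a 31-day month, 1–2 in a 30-day month, day 1 in a leap February).
Checking each month of 2054: Jan starts Thu (31d) ✓; Feb starts Sun (28d); Mar starts Sun (31d); Apr starts Wed (30d); May starts Fri (31d) ✓; Jun starts Mon (30d); Jul starts Wed (31d); Aug starts Sat (31d) ✓; Sep starts Tue (30d); Oct starts Thu (31d) ✓; Nov starts Sun (30d); Dec starts Tue (31d).
Five-Saturday months: January, May, August, October → 4.

4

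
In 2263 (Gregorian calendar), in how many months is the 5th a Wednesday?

1

Check the 5th of each month of 2263: Jan 5: Mon, Feb 5: Thu, Mar 5: Thu, Apr 5: Sun, May 5: Tue, Jun 5: Fri, Jul 5: Sun, Aug 5: Wed, Sep 5: Sat, Oct 5: Mon, Nov 5: Thu, Dec 5: Sat.
Wednesday occurs in August — 1 month.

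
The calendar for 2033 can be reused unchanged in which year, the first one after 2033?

2039

Two years share a calendar iff Jan 1 falls on the same weekday and both are leap or both are common. 2033: Jan 1 is Saturday, common year.
2034: Jan 1 Sunday, common
2035: Jan 1 Monday, common
2036: Jan 1 Tuesday, leap
2037: Jan 1 Thursday, common
2038: Jan 1 Friday, common
2039: Jan 1 Saturday, common
2039 matches on both conditions.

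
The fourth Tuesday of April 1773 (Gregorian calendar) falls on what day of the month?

27

April 1, 1773 is a Thursday, so the first Tuesday is the 6th.
The fourth Tuesday is 6 + 21 = 27.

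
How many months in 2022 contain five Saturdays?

A month of length L has five Saturdays iff its first Saturday is on day ≤ L−28 (so day 1–3 in a 31-day month, 1–2 in a 30-day month, day 1 in a leap February).
Checking each month of 2022: Jan starts Sat (31d) ✓; Feb starts Tue (28d); Mar starts Tue (31d); Apr starts Fri (30d) ✓; May starts Sun (31d); Jun starts Wed (30d); Jul starts Fri (31d) ✓; Aug starts Mon (31d); Sep starts Thu (30d); Oct starts Sat (31d) ✓; Nov starts Tue (30d); Dec starts Thu (31d) ✓.
Five-Saturday months: January, April, July, October, December → 5.

5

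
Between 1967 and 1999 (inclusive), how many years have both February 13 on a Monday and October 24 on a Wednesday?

1

Check each year's weekday for February 13 and October 24:
  1967: Mon/Tue  1968: Tue/Thu  1969: Thu/Fri  1970: Fri/Sat  1971: Sat/Sun  1972: Sun/Tue  1973: Tue/Wed  1974: Wed/Thu  1975: Thu/Fri  1976: Fri/Sun  1977: Sun/Mon  1978: Mon/Tue  1979: Tue/Wed  1980: Wed/Fri  …(5 more)…  1986: Thu/Fri  1987: Fri/Sat  1988: Sat/Mon  1989: Mon/Tue  1990: Tue/Wed  1991: Wed/Thu  1992: Thu/Sat  1993: Sat/Sun  1994: Sun/Mon  1995: Mon/Tue  1996: Tue/Thu  1997: Thu/Fri  1998: Fri/Sat  1999: Sat/Sun
Both conditions hold in: 1984 — 1.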